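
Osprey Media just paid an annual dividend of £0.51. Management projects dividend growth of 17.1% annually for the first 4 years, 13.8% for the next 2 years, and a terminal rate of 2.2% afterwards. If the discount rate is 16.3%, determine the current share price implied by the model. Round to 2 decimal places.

Three-stage DDM. Project D₁…D_6; terminal Gordon value at t=6 with g = 0.022; discount at r = 0.163.
D_1 = 0.5972
D_2 = 0.6993
D_3 = 0.8189
D_4 = 0.9590
D_5 = 1.0913
D_6 = 1.2419
TV_6 = 1.2692/(0.163−0.022) = 9.0015
P₀ = Σ Dₜ/(1+r)ᵗ + TV_6/(1+r)^6 = 6.7279

£6.73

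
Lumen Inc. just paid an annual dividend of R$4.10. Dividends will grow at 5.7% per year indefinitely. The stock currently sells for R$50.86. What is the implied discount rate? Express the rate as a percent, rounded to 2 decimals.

Rearranging the constant-growth DDM: r = D₁/P₀ + g.
D₁ = 4.10 × (1 + 0.057) = 4.3337.
r = 4.3337 / 50.86 + 0.057 = 0.08521 + 0.057 = 0.14221

14.22%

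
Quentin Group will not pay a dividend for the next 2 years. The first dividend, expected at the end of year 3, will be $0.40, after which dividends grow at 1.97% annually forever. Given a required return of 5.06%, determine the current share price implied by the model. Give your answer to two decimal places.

$11.73

Deferred-dividend DDM. At t=2 the remaining stream is a growing perpetuity with first payment D_3 = 0.40.
V_2 = D_3/(r−g) = 0.40/(0.0506−0.0197) = 12.9450
P₀ = V_2/(1+r)^2 = 12.9450/(1+0.0506)^2 = 11.7281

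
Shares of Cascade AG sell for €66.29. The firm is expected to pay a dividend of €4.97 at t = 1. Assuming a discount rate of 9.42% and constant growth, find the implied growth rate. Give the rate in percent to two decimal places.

From P₀ = D₁/(r − g), the implied growth is g = r − D₁/P₀.
g = 0.0942 − 4.97/66.29 = 0.0942 − 0.07497 = 0.01923

1.92%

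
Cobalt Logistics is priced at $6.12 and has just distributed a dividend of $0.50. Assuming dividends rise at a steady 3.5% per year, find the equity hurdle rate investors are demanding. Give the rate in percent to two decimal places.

Rearranging the constant-growth DDM: r = D₁/P₀ + g.
D₁ = 0.50 × (1 + 0.035) = 0.5175.
r = 0.5175 / 6.12 + 0.035 = 0.08456 + 0.035 = 0.11956

11.96%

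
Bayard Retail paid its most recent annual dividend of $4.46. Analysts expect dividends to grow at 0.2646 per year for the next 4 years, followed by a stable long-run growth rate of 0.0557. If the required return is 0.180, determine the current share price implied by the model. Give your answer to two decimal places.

$71.24

Two-stage DDM. Project D₁…D_4 at 0.2646, terminal growth 0.0557, discount at r = 0.18.
D_1 = 5.6401
D_2 = 7.1325
D_3 = 9.0197
D_4 = 11.4064
Terminal value at t=4: TV = D_5/(r−g) = 12.0417/(0.18−0.0557) = 96.8762
P₀ = 5.6401/(1+0.18)^1 + 7.1325/(1+0.18)^2 + 9.0197/(1+0.18)^3 + 11.4064/(1+0.18)^4 + 96.8762/(1+0.18)^4 = 71.2428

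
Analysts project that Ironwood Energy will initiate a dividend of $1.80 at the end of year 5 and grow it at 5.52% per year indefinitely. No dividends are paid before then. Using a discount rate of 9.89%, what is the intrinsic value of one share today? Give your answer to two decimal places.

Deferred-dividend DDM. At t=4 the remaining stream is a growing perpetuity with first payment D_5 = 1.80.
V_4 = D_5/(r−g) = 1.80/(0.0989−0.0552) = 41.1899
P₀ = V_4/(1+r)^4 = 41.1899/(1+0.0989)^4 = 28.2461

$28.25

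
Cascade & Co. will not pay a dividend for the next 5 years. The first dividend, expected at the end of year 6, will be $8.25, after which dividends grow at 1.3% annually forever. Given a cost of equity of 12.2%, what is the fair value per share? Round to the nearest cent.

Deferred-dividend DDM. At t=5 the remaining stream is a growing perpetuity with first payment D_6 = 8.25.
V_5 = D_6/(r−g) = 8.25/(0.122−0.013) = 75.6881
P₀ = V_5/(1+r)^5 = 75.6881/(1+0.122)^5 = 42.5660

$42.57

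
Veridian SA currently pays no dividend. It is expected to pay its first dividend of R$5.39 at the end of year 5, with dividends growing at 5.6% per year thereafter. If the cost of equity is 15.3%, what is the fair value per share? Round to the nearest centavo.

Deferred-dividend DDM. At t=4 the remaining stream is a growing perpetuity with first payment D_5 = 5.39.
V_4 = D_5/(r−g) = 5.39/(0.153−0.056) = 55.5670
P₀ = V_4/(1+r)^4 = 55.5670/(1+0.153)^4 = 31.4412

R$31.44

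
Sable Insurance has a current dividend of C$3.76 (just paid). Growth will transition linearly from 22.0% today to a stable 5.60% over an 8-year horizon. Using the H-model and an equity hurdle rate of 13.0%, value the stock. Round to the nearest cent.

C$86.99

H-model: P₀ = D₀[(1+g_L) + H(g_S−g_L)]/(r−g_L), with H = 8/2 = 4.
P₀ = 3.76 × [(1+0.056) + 4×(0.22−0.056)] / (0.13−0.056)
   = 3.76 × 1.7120 / 0.074 = 86.9881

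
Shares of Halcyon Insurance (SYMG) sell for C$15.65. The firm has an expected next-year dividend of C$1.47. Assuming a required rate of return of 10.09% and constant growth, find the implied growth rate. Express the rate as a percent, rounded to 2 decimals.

0.70%

From P₀ = D₁/(r − g), the implied growth is g = r − D₁/P₀.
g = 0.1009 − 1.47/15.65 = 0.1009 − 0.09393 = 0.00697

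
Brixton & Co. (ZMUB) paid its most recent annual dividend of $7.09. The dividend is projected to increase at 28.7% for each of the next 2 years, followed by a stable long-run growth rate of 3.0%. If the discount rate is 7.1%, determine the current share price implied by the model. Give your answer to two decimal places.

Two-stage DDM. Project D₁…D_2 at 0.287, terminal growth 0.03, discount at r = 0.071.
D_1 = 9.1248
D_2 = 11.7437
Terminal value at t=2: TV = D_3/(r−g) = 12.0960/(0.071−0.03) = 295.0236
P₀ = 9.1248/(1+0.071)^1 + 11.7437/(1+0.071)^2 + 295.0236/(1+0.071)^2 = 275.9622

$275.96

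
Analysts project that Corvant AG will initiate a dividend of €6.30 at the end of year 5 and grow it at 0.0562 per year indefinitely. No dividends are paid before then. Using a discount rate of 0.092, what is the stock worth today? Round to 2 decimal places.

€123.76

Deferred-dividend DDM. At t=4 the remaining stream is a growing perpetuity with first payment D_5 = 6.30.
V_4 = D_5/(r−g) = 6.30/(0.092−0.0562) = 175.9777
P₀ = V_4/(1+r)^4 = 175.9777/(1+0.092)^4 = 123.7562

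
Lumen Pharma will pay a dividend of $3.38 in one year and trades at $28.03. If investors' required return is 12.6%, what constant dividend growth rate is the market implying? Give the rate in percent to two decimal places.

From P₀ = D₁/(r − g), the implied growth is g = r − D₁/P₀.
g = 0.126 − 3.38/28.03 = 0.126 − 0.12059 = 0.00541

0.54%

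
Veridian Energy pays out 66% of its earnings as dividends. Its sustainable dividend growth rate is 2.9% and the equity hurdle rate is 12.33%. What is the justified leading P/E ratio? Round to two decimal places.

Justified leading P/E = b/(r−g) = 0.66/(0.1233−0.029) = 6.9989

7.00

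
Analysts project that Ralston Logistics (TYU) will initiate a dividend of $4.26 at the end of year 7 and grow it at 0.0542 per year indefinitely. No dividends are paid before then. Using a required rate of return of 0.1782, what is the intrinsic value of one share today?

$12.84

Deferred-dividend DDM. At t=6 the remaining stream is a growing perpetuity with first payment D_7 = 4.26.
V_6 = D_7/(r−g) = 4.26/(0.1782−0.0542) = 34.3548
P₀ = V_6/(1+r)^6 = 34.3548/(1+0.1782)^6 = 12.8432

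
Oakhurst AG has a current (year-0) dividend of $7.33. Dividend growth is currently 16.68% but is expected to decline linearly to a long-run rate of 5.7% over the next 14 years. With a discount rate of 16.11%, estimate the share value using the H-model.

$128.55

H-model: P₀ = D₀[(1+g_L) + H(g_S−g_L)]/(r−g_L), with H = 14/2 = 7.
P₀ = 7.33 × [(1+0.057) + 7×(0.1668−0.057)] / (0.1611−0.057)
   = 7.33 × 1.8256 / 0.1041 = 128.5461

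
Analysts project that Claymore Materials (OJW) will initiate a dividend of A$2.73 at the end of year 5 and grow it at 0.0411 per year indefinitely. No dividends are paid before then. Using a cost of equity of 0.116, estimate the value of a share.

Deferred-dividend DDM. At t=4 the remaining stream is a growing perpetuity with first payment D_5 = 2.73.
V_4 = D_5/(r−g) = 2.73/(0.116−0.0411) = 36.4486
P₀ = V_4/(1+r)^4 = 36.4486/(1+0.116)^4 = 23.4976

A$23.50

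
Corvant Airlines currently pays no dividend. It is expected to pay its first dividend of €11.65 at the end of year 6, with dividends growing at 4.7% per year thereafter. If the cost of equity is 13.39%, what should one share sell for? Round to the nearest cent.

€71.52

Deferred-dividend DDM. At t=5 the remaining stream is a growing perpetuity with first payment D_6 = 11.65.
V_5 = D_6/(r−g) = 11.65/(0.1339−0.047) = 134.0621
P₀ = V_5/(1+r)^5 = 134.0621/(1+0.1339)^5 = 71.5208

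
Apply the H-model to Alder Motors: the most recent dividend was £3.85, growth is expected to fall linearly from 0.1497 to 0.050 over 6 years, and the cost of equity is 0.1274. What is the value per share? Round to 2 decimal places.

£67.11

H-model: P₀ = D₀[(1+g_L) + H(g_S−g_L)]/(r−g_L), with H = 6/2 = 3.
P₀ = 3.85 × [(1+0.05) + 3×(0.1497−0.05)] / (0.1274−0.05)
   = 3.85 × 1.3491 / 0.0774 = 67.1064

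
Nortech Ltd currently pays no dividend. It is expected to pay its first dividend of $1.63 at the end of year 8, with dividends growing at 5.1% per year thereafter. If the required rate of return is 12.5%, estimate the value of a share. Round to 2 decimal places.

Deferred-dividend DDM. At t=7 the remaining stream is a growing perpetuity with first payment D_8 = 1.63.
V_7 = D_8/(r−g) = 1.63/(0.125−0.051) = 22.0270
P₀ = V_7/(1+r)^7 = 22.0270/(1+0.125)^7 = 9.6580

$9.66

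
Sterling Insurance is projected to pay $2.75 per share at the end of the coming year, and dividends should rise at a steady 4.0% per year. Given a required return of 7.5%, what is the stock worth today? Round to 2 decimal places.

$78.57

Gordon growth model: P₀ = D₁/(r − g), with D₁ = 2.75 given directly.
P₀ = 2.7500 / (0.075 − 0.04) = 2.7500 / 0.035 = 78.5714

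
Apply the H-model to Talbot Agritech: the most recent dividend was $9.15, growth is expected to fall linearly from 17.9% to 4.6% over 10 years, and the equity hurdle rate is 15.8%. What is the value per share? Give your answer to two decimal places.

$139.78

H-model: P₀ = D₀[(1+g_L) + H(g_S−g_L)]/(r−g_L), with H = 10/2 = 5.
P₀ = 9.15 × [(1+0.046) + 5×(0.179−0.046)] / (0.158−0.046)
   = 9.15 × 1.7110 / 0.112 = 139.7826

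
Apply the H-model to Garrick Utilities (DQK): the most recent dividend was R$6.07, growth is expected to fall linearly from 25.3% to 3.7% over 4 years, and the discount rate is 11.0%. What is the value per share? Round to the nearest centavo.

H-model: P₀ = D₀[(1+g_L) + H(g_S−g_L)]/(r−g_L), with H = 4/2 = 2.
P₀ = 6.07 × [(1+0.037) + 2×(0.253−0.037)] / (0.11−0.037)
   = 6.07 × 1.4690 / 0.073 = 122.1484

R$122.15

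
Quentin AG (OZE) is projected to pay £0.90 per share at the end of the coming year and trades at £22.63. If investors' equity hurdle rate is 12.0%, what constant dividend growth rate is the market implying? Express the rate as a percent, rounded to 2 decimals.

8.02%

From P₀ = D₁/(r − g), the implied growth is g = r − D₁/P₀.
g = 0.12 − 0.90/22.63 = 0.12 − 0.03977 = 0.08023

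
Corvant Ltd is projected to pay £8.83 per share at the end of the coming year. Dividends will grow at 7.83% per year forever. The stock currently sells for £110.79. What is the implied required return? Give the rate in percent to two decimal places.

Rearranging the constant-growth DDM: r = D₁/P₀ + g.
r = 8.8300 / 110.79 + 0.0783 = 0.07970 + 0.0783 = 0.15800

15.80%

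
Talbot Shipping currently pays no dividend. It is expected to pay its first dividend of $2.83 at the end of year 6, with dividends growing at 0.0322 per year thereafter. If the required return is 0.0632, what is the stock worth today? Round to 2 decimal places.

$67.20

Deferred-dividend DDM. At t=5 the remaining stream is a growing perpetuity with first payment D_6 = 2.83.
V_5 = D_6/(r−g) = 2.83/(0.0632−0.0322) = 91.2903
P₀ = V_5/(1+r)^5 = 91.2903/(1+0.0632)^5 = 67.1970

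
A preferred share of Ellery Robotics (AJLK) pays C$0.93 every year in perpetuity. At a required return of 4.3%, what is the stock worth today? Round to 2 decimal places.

C$21.63

Zero-growth DDM (perpetuity): P₀ = D/r = 0.93 / 0.043 = 21.6279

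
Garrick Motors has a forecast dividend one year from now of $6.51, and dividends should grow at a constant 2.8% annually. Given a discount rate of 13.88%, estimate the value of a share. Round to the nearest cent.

Gordon growth model: P₀ = D₁/(r − g), with D₁ = 6.51 given directly.
P₀ = 6.5100 / (0.1388 − 0.028) = 6.5100 / 0.1108 = 58.7545

$58.75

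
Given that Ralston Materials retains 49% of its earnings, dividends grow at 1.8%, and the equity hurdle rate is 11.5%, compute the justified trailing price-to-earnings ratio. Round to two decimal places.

Payout ratio b = 1 − 0.49 = 0.51.
Justified trailing P/E = b(1+g)/(r−g) = 0.51×(1+0.018)/(0.115−0.018) = 5.3524

5.35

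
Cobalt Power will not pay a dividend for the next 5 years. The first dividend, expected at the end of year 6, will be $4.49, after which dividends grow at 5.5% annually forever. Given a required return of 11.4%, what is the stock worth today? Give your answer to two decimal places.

Deferred-dividend DDM. At t=5 the remaining stream is a growing perpetuity with first payment D_6 = 4.49.
V_5 = D_6/(r−g) = 4.49/(0.114−0.055) = 76.1017
P₀ = V_5/(1+r)^5 = 76.1017/(1+0.114)^5 = 44.3576

$44.36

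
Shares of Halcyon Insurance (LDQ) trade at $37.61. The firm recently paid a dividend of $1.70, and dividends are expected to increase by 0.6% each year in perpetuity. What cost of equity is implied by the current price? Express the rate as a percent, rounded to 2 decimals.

5.15%

Rearranging the constant-growth DDM: r = D₁/P₀ + g.
D₁ = 1.70 × (1 + 0.006) = 1.7102.
r = 1.7102 / 37.61 + 0.006 = 0.04547 + 0.006 = 0.05147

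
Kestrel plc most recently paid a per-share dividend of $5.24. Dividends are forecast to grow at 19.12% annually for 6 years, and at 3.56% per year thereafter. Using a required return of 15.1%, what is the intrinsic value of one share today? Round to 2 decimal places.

$93.29

Two-stage DDM. Project D₁…D_6 at 0.1912, terminal growth 0.0356, discount at r = 0.151.
D_1 = 6.2419
D_2 = 7.4353
D_3 = 8.8570
D_4 = 10.5504
D_5 = 12.5677
D_6 = 14.9706
Terminal value at t=6: TV = D_7/(r−g) = 15.5036/(0.151−0.0356) = 134.3463
P₀ = 6.2419/(1+0.151)^1 + 7.4353/(1+0.151)^2 + 8.8570/(1+0.151)^3 + 10.5504/(1+0.151)^4 + 12.5677/(1+0.151)^5 + 14.9706/(1+0.151)^6 + 134.3463/(1+0.151)^6 = 93.2945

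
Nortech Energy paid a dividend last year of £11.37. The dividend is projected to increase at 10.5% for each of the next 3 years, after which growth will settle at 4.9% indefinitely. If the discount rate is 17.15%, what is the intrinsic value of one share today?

Two-stage DDM. Project D₁…D_3 at 0.105, terminal growth 0.049, discount at r = 0.1715.
D_1 = 12.5638
D_2 = 13.8831
D_3 = 15.3408
Terminal value at t=3: TV = D_4/(r−g) = 16.0925/(0.1715−0.049) = 131.3671
P₀ = 12.5638/(1+0.1715)^1 + 13.8831/(1+0.1715)^2 + 15.3408/(1+0.1715)^3 + 131.3671/(1+0.1715)^3 = 112.0891

£112.09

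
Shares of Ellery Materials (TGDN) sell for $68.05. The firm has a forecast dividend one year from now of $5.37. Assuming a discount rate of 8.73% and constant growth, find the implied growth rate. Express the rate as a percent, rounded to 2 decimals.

From P₀ = D₁/(r − g), the implied growth is g = r − D₁/P₀.
g = 0.0873 − 5.37/68.05 = 0.0873 − 0.07891 = 0.00839

0.84%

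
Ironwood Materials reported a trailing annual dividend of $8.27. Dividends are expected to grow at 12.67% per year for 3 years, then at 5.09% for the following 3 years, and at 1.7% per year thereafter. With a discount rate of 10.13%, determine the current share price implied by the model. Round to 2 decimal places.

$143.01

Three-stage DDM. Project D₁…D_6; terminal Gordon value at t=6 with g = 0.017; discount at r = 0.1013.
D_1 = 9.3178
D_2 = 10.4984
D_3 = 11.8285
D_4 = 12.4306
D_5 = 13.0633
D_6 = 13.7282
TV_6 = 13.9616/(0.1013−0.017) = 165.6182
P₀ = Σ Dₜ/(1+r)ᵗ + TV_6/(1+r)^6 = 143.0073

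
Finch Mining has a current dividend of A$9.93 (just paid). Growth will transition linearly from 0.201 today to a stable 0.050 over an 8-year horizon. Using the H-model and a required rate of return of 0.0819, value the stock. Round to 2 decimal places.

H-model: P₀ = D₀[(1+g_L) + H(g_S−g_L)]/(r−g_L), with H = 8/2 = 4.
P₀ = 9.93 × [(1+0.05) + 4×(0.201−0.05)] / (0.0819−0.05)
   = 9.93 × 1.6540 / 0.0319 = 514.8658

A$514.87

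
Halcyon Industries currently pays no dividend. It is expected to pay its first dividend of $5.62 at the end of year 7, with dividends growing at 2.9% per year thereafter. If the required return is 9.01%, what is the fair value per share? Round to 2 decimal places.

$54.81

Deferred-dividend DDM. At t=6 the remaining stream is a growing perpetuity with first payment D_7 = 5.62.
V_6 = D_7/(r−g) = 5.62/(0.0901−0.029) = 91.9804
P₀ = V_6/(1+r)^6 = 91.9804/(1+0.0901)^6 = 54.8147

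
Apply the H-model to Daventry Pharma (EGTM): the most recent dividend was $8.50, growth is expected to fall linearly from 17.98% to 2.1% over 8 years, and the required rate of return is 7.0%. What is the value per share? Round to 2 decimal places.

$287.30

H-model: P₀ = D₀[(1+g_L) + H(g_S−g_L)]/(r−g_L), with H = 8/2 = 4.
P₀ = 8.50 × [(1+0.021) + 4×(0.1798−0.021)] / (0.07−0.021)
   = 8.50 × 1.6562 / 0.049 = 287.3000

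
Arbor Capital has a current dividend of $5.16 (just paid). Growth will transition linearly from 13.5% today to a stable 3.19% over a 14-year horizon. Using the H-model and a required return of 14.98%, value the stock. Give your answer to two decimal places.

H-model: P₀ = D₀[(1+g_L) + H(g_S−g_L)]/(r−g_L), with H = 14/2 = 7.
P₀ = 5.16 × [(1+0.0319) + 7×(0.135−0.0319)] / (0.1498−0.0319)
   = 5.16 × 1.7536 / 0.1179 = 76.7479

$76.75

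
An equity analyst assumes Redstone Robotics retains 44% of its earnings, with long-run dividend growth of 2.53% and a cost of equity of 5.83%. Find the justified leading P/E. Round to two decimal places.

Payout ratio b = 1 − 0.44 = 0.56.
Justified leading P/E = b/(r−g) = 0.56/(0.0583−0.0253) = 16.9697

16.97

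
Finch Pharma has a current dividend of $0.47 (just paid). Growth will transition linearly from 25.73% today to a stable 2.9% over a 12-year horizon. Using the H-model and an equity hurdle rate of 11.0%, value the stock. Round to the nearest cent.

$13.92

H-model: P₀ = D₀[(1+g_L) + H(g_S−g_L)]/(r−g_L), with H = 12/2 = 6.
P₀ = 0.47 × [(1+0.029) + 6×(0.2573−0.029)] / (0.11−0.029)
   = 0.47 × 2.3988 / 0.081 = 13.9190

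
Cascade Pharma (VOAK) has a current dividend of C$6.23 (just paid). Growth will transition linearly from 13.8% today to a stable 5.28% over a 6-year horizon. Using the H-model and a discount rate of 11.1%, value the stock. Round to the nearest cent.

H-model: P₀ = D₀[(1+g_L) + H(g_S−g_L)]/(r−g_L), with H = 6/2 = 3.
P₀ = 6.23 × [(1+0.0528) + 3×(0.138−0.0528)] / (0.111−0.0528)
   = 6.23 × 1.3084 / 0.0582 = 140.0573

C$140.06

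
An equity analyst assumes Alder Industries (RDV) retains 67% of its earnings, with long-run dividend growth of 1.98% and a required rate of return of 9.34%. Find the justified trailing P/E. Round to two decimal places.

4.57

Payout ratio b = 1 − 0.67 = 0.33.
Justified trailing P/E = b(1+g)/(r−g) = 0.33×(1+0.0198)/(0.0934−0.0198) = 4.5725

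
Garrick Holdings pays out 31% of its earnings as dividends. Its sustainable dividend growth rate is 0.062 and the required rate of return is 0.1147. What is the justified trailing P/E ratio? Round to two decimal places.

6.25

Justified trailing P/E = b(1+g)/(r−g) = 0.31×(1+0.062)/(0.1147−0.062) = 6.2471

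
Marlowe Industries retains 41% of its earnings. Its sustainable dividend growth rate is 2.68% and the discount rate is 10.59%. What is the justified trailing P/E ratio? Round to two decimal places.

7.66

Payout ratio b = 1 − 0.41 = 0.59.
Justified trailing P/E = b(1+g)/(r−g) = 0.59×(1+0.0268)/(0.1059−0.0268) = 7.6588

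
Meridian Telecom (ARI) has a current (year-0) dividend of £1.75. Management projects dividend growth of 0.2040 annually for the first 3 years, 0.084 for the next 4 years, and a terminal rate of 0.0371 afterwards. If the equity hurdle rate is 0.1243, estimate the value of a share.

Three-stage DDM. Project D₁…D_7; terminal Gordon value at t=7 with g = 0.0371; discount at r = 0.1243.
D_1 = 2.1070
D_2 = 2.5368
D_3 = 3.0543
D_4 = 3.3109
D_5 = 3.5890
D_6 = 3.8905
D_7 = 4.2173
TV_7 = 4.3738/(0.1243−0.0371) = 50.1578
P₀ = Σ Dₜ/(1+r)ᵗ + TV_7/(1+r)^7 = 35.9719

£35.97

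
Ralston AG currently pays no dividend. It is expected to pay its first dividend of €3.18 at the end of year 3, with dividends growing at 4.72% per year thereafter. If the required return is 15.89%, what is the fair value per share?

€21.20

Deferred-dividend DDM. At t=2 the remaining stream is a growing perpetuity with first payment D_3 = 3.18.
V_2 = D_3/(r−g) = 3.18/(0.1589−0.0472) = 28.4691
P₀ = V_2/(1+r)^2 = 28.4691/(1+0.1589)^2 = 21.1974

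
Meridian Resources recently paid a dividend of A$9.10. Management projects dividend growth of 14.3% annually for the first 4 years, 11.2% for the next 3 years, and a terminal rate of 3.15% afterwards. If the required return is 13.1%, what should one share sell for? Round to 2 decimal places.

A$158.44

Three-stage DDM. Project D₁…D_7; terminal Gordon value at t=7 with g = 0.0315; discount at r = 0.131.
D_1 = 10.4013
D_2 = 11.8887
D_3 = 13.5888
D_4 = 15.5320
D_5 = 17.2715
D_6 = 19.2060
D_7 = 21.3570
TV_7 = 22.0298/(0.131−0.0315) = 221.4047
P₀ = Σ Dₜ/(1+r)ᵗ + TV_7/(1+r)^7 = 158.4364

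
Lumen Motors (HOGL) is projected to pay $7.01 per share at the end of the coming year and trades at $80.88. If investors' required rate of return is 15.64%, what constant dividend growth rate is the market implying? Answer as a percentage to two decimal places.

From P₀ = D₁/(r − g), the implied growth is g = r − D₁/P₀.
g = 0.1564 − 7.01/80.88 = 0.1564 − 0.08667 = 0.06973

6.97%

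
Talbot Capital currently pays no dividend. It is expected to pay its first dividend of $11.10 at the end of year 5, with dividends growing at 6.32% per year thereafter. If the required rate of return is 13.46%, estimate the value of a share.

Deferred-dividend DDM. At t=4 the remaining stream is a growing perpetuity with first payment D_5 = 11.10.
V_4 = D_5/(r−g) = 11.10/(0.1346−0.0632) = 155.4622
P₀ = V_4/(1+r)^4 = 155.4622/(1+0.1346)^4 = 93.8110

$93.81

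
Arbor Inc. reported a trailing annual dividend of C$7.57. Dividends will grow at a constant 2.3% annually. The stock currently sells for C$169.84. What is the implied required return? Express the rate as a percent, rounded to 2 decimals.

6.86%

Rearranging the constant-growth DDM: r = D₁/P₀ + g.
D₁ = 7.57 × (1 + 0.023) = 7.7441.
r = 7.7441 / 169.84 + 0.023 = 0.04560 + 0.023 = 0.06860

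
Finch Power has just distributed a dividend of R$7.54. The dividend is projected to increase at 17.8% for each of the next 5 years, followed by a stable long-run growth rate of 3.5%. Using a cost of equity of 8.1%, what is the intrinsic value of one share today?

R$309.85

Two-stage DDM. Project D₁…D_5 at 0.178, terminal growth 0.035, discount at r = 0.081.
D_1 = 8.8821
D_2 = 10.4631
D_3 = 12.3256
D_4 = 14.5195
D_5 = 17.1040
Terminal value at t=5: TV = D_6/(r−g) = 17.7026/(0.081−0.035) = 384.8401
P₀ = 8.8821/(1+0.081)^1 + 10.4631/(1+0.081)^2 + 12.3256/(1+0.081)^3 + 14.5195/(1+0.081)^4 + 17.1040/(1+0.081)^5 + 384.8401/(1+0.081)^5 = 309.8541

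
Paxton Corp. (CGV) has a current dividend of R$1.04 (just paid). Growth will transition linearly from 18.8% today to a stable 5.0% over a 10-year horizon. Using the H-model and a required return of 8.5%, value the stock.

H-model: P₀ = D₀[(1+g_L) + H(g_S−g_L)]/(r−g_L), with H = 10/2 = 5.
P₀ = 1.04 × [(1+0.05) + 5×(0.188−0.05)] / (0.085−0.05)
   = 1.04 × 1.7400 / 0.035 = 51.7029

R$51.70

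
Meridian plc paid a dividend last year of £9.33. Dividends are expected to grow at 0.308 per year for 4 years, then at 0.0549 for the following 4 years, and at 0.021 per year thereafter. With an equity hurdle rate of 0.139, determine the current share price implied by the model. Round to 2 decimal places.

Three-stage DDM. Project D₁…D_8; terminal Gordon value at t=8 with g = 0.021; discount at r = 0.139.
D_1 = 12.2036
D_2 = 15.9624
D_3 = 20.8788
D_4 = 27.3094
D_5 = 28.8087
D_6 = 30.3903
D_7 = 32.0587
D_8 = 33.8188
TV_8 = 34.5290/(0.139−0.021) = 292.6183
P₀ = Σ Dₜ/(1+r)ᵗ + TV_8/(1+r)^8 = 210.4536

£210.45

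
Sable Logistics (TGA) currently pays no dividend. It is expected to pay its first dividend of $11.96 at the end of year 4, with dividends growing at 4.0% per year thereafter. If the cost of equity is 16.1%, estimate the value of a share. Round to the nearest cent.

Deferred-dividend DDM. At t=3 the remaining stream is a growing perpetuity with first payment D_4 = 11.96.
V_3 = D_4/(r−g) = 11.96/(0.161−0.04) = 98.8430
P₀ = V_3/(1+r)^3 = 98.8430/(1+0.161)^3 = 63.1610

$63.16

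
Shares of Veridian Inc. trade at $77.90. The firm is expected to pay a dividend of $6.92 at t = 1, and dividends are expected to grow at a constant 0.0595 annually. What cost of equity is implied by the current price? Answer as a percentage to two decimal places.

Rearranging the constant-growth DDM: r = D₁/P₀ + g.
r = 6.9200 / 77.90 + 0.0595 = 0.08883 + 0.0595 = 0.14833

14.83%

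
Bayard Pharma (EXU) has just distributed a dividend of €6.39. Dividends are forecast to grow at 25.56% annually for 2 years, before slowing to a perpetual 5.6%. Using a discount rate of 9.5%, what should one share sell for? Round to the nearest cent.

€243.23

Two-stage DDM. Project D₁…D_2 at 0.2556, terminal growth 0.056, discount at r = 0.095.
D_1 = 8.0233
D_2 = 10.0740
Terminal value at t=2: TV = D_3/(r−g) = 10.6382/(0.095−0.056) = 272.7739
P₀ = 8.0233/(1+0.095)^1 + 10.0740/(1+0.095)^2 + 272.7739/(1+0.095)^2 = 243.2255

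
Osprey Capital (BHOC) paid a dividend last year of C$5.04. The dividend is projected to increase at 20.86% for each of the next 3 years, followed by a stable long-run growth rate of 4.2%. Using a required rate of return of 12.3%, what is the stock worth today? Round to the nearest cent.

C$98.36

Two-stage DDM. Project D₁…D_3 at 0.2086, terminal growth 0.042, discount at r = 0.123.
D_1 = 6.0913
D_2 = 7.3620
D_3 = 8.8977
Terminal value at t=3: TV = D_4/(r−g) = 9.2714/(0.123−0.042) = 114.4619
P₀ = 6.0913/(1+0.123)^1 + 7.3620/(1+0.123)^2 + 8.8977/(1+0.123)^3 + 114.4619/(1+0.123)^3 = 98.3649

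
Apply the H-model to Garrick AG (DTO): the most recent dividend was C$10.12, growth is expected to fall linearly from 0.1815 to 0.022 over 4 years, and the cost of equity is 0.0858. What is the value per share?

C$212.71

H-model: P₀ = D₀[(1+g_L) + H(g_S−g_L)]/(r−g_L), with H = 4/2 = 2.
P₀ = 10.12 × [(1+0.022) + 2×(0.1815−0.022)] / (0.0858−0.022)
   = 10.12 × 1.3410 / 0.0638 = 212.7103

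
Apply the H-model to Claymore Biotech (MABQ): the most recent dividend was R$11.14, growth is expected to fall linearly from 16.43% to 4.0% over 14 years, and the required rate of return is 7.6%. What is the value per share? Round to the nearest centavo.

H-model: P₀ = D₀[(1+g_L) + H(g_S−g_L)]/(r−g_L), with H = 14/2 = 7.
P₀ = 11.14 × [(1+0.04) + 7×(0.1643−0.04)] / (0.076−0.04)
   = 11.14 × 1.9101 / 0.036 = 591.0698

R$591.07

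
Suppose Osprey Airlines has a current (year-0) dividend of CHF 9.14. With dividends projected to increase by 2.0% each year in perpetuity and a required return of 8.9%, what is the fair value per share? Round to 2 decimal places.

Gordon growth model: P₀ = D₁/(r − g). D₁ = 9.14 × (1 + 0.02) = 9.3228.
P₀ = 9.3228 / (0.089 − 0.02) = 9.3228 / 0.069 = 135.1130

CHF 135.11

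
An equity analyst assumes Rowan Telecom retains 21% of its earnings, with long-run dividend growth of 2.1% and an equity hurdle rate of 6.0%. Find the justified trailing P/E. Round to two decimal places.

Payout ratio b = 1 − 0.21 = 0.79.
Justified trailing P/E = b(1+g)/(r−g) = 0.79×(1+0.021)/(0.06−0.021) = 20.6818

20.68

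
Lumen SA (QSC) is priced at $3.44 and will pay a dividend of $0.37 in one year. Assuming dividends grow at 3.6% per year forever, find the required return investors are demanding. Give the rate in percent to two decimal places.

Rearranging the constant-growth DDM: r = D₁/P₀ + g.
r = 0.3700 / 3.44 + 0.036 = 0.10756 + 0.036 = 0.14356

14.36%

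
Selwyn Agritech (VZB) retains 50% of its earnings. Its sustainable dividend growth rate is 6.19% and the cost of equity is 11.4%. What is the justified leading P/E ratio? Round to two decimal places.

Payout ratio b = 1 − 0.50 = 0.50.
Justified leading P/E = b/(r−g) = 0.50/(0.114−0.0619) = 9.5969

9.60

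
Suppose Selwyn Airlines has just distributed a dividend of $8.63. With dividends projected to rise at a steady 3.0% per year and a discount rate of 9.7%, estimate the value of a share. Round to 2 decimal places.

Gordon growth model: P₀ = D₁/(r − g). D₁ = 8.63 × (1 + 0.03) = 8.8889.
P₀ = 8.8889 / (0.097 − 0.03) = 8.8889 / 0.067 = 132.6701

$132.67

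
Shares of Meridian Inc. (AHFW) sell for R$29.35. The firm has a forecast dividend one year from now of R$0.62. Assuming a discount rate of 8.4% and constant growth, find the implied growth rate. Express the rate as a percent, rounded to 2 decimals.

From P₀ = D₁/(r − g), the implied growth is g = r − D₁/P₀.
g = 0.084 − 0.62/29.35 = 0.084 − 0.02112 = 0.06288

6.29%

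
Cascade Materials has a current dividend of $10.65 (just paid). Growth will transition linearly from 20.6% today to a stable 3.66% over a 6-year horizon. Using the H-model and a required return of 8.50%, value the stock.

H-model: P₀ = D₀[(1+g_L) + H(g_S−g_L)]/(r−g_L), with H = 6/2 = 3.
P₀ = 10.65 × [(1+0.0366) + 3×(0.206−0.0366)] / (0.085−0.0366)
   = 10.65 × 1.5448 / 0.0484 = 339.9198

$339.92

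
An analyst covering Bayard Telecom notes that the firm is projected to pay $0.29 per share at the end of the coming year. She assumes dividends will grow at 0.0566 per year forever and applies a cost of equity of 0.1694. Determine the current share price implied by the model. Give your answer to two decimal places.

Gordon growth model: P₀ = D₁/(r − g), with D₁ = 0.29 given directly.
P₀ = 0.2900 / (0.1694 − 0.0566) = 0.2900 / 0.1128 = 2.5709

$2.57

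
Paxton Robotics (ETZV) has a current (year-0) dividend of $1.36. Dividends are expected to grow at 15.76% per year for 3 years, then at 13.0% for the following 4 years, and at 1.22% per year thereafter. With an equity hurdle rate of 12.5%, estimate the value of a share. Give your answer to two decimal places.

Three-stage DDM. Project D₁…D_7; terminal Gordon value at t=7 with g = 0.0122; discount at r = 0.125.
D_1 = 1.5743
D_2 = 1.8225
D_3 = 2.1097
D_4 = 2.3839
D_5 = 2.6938
D_6 = 3.0440
D_7 = 3.4398
TV_7 = 3.4817/(0.125−0.0122) = 30.8664
P₀ = Σ Dₜ/(1+r)ᵗ + TV_7/(1+r)^7 = 23.8477

$23.85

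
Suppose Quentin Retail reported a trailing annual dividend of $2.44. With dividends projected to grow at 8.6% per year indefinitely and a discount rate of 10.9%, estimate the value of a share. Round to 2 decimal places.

$115.21

Gordon growth model: P₀ = D₁/(r − g). D₁ = 2.44 × (1 + 0.086) = 2.6498.
P₀ = 2.6498 / (0.109 − 0.086) = 2.6498 / 0.023 = 115.2104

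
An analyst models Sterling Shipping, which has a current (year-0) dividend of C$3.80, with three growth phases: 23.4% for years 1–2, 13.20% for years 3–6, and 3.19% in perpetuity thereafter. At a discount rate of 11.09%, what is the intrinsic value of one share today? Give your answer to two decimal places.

C$94.61

Three-stage DDM. Project D₁…D_6; terminal Gordon value at t=6 with g = 0.0319; discount at r = 0.1109.
D_1 = 4.6892
D_2 = 5.7865
D_3 = 6.5503
D_4 = 7.4149
D_5 = 8.3937
D_6 = 9.5017
TV_6 = 9.8048/(0.1109−0.0319) = 124.1110
P₀ = Σ Dₜ/(1+r)ᵗ + TV_6/(1+r)^6 = 94.6058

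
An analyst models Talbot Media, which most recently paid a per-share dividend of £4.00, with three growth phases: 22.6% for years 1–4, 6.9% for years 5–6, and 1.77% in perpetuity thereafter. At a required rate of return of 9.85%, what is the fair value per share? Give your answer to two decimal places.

Three-stage DDM. Project D₁…D_6; terminal Gordon value at t=6 with g = 0.0177; discount at r = 0.0985.
D_1 = 4.9040
D_2 = 6.0123
D_3 = 7.3711
D_4 = 9.0369
D_5 = 9.6605
D_6 = 10.3271
TV_6 = 10.5099/(0.0985−0.0177) = 130.0726
P₀ = Σ Dₜ/(1+r)ᵗ + TV_6/(1+r)^6 = 107.1565

£107.16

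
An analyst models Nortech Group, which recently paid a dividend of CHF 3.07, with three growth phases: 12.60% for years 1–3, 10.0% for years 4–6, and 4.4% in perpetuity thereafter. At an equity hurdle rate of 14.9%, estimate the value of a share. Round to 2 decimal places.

CHF 42.00

Three-stage DDM. Project D₁…D_6; terminal Gordon value at t=6 with g = 0.044; discount at r = 0.149.
D_1 = 3.4568
D_2 = 3.8924
D_3 = 4.3828
D_4 = 4.8211
D_5 = 5.3032
D_6 = 5.8335
TV_6 = 6.0902/(0.149−0.044) = 58.0020
P₀ = Σ Dₜ/(1+r)ᵗ + TV_6/(1+r)^6 = 42.0027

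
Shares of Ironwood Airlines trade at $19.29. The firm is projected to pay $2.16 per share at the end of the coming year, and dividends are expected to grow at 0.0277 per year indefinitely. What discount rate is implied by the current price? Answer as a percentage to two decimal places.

13.97%

Rearranging the constant-growth DDM: r = D₁/P₀ + g.
r = 2.1600 / 19.29 + 0.0277 = 0.11198 + 0.0277 = 0.13968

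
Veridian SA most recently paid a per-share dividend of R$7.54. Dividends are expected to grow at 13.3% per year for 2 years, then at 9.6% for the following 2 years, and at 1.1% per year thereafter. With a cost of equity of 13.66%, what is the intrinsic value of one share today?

R$85.28

Three-stage DDM. Project D₁…D_4; terminal Gordon value at t=4 with g = 0.011; discount at r = 0.1366.
D_1 = 8.5428
D_2 = 9.6790
D_3 = 10.6082
D_4 = 11.6266
TV_4 = 11.7545/(0.1366−0.011) = 93.5866
P₀ = Σ Dₜ/(1+r)ᵗ + TV_4/(1+r)^4 = 85.2765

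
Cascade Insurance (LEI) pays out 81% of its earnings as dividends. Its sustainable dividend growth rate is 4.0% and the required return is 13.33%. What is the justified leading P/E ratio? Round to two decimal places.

Justified leading P/E = b/(r−g) = 0.81/(0.1333−0.04) = 8.6817

8.68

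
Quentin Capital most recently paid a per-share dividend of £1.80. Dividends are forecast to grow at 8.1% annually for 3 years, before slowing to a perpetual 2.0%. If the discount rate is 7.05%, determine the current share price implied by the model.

Two-stage DDM. Project D₁…D_3 at 0.081, terminal growth 0.02, discount at r = 0.0705.
D_1 = 1.9458
D_2 = 2.1034
D_3 = 2.2738
Terminal value at t=3: TV = D_4/(r−g) = 2.3193/(0.0705−0.02) = 45.9260
P₀ = 1.9458/(1+0.0705)^1 + 2.1034/(1+0.0705)^2 + 2.2738/(1+0.0705)^3 + 45.9260/(1+0.0705)^3 = 42.9434

£42.94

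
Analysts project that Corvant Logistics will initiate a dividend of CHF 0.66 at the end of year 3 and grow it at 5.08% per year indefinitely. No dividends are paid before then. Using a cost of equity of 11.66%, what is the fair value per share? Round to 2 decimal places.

Deferred-dividend DDM. At t=2 the remaining stream is a growing perpetuity with first payment D_3 = 0.66.
V_2 = D_3/(r−g) = 0.66/(0.1166−0.0508) = 10.0304
P₀ = V_2/(1+r)^2 = 10.0304/(1+0.1166)^2 = 8.0449

CHF 8.04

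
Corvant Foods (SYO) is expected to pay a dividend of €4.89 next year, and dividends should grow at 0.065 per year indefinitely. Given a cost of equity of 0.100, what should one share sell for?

Gordon growth model: P₀ = D₁/(r − g), with D₁ = 4.89 given directly.
P₀ = 4.8900 / (0.1 − 0.065) = 4.8900 / 0.035 = 139.7143

€139.71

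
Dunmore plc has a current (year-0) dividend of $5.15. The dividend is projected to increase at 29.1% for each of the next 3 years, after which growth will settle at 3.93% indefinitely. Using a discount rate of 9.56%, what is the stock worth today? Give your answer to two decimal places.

Two-stage DDM. Project D₁…D_3 at 0.291, terminal growth 0.0393, discount at r = 0.0956.
D_1 = 6.6486
D_2 = 8.5834
D_3 = 11.0812
Terminal value at t=3: TV = D_4/(r−g) = 11.5167/(0.0956−0.0393) = 204.5590
P₀ = 6.6486/(1+0.0956)^1 + 8.5834/(1+0.0956)^2 + 11.0812/(1+0.0956)^3 + 204.5590/(1+0.0956)^3 = 177.1928

$177.19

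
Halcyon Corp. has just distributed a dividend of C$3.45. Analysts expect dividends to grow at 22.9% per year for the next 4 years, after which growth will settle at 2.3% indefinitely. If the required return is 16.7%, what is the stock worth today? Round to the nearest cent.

Two-stage DDM. Project D₁…D_4 at 0.229, terminal growth 0.023, discount at r = 0.167.
D_1 = 4.2401
D_2 = 5.2110
D_3 = 6.4043
D_4 = 7.8709
Terminal value at t=4: TV = D_5/(r−g) = 8.0520/(0.167−0.023) = 55.9165
P₀ = 4.2401/(1+0.167)^1 + 5.2110/(1+0.167)^2 + 6.4043/(1+0.167)^3 + 7.8709/(1+0.167)^4 + 55.9165/(1+0.167)^4 = 45.8807

C$45.88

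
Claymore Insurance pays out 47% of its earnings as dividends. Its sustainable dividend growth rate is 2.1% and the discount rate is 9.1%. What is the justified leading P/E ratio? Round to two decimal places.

Justified leading P/E = b/(r−g) = 0.47/(0.091−0.021) = 6.7143

6.71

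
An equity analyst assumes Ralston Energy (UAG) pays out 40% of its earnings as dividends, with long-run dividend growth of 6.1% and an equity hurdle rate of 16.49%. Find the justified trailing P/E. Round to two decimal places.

4.08

Justified trailing P/E = b(1+g)/(r−g) = 0.40×(1+0.061)/(0.1649−0.061) = 4.0847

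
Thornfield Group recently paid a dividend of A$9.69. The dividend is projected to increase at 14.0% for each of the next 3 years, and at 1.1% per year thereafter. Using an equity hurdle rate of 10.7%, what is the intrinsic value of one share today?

A$142.29

Two-stage DDM. Project D₁…D_3 at 0.14, terminal growth 0.011, discount at r = 0.107.
D_1 = 11.0466
D_2 = 12.5931
D_3 = 14.3562
Terminal value at t=3: TV = D_4/(r−g) = 14.5141/(0.107−0.011) = 151.1883
P₀ = 11.0466/(1+0.107)^1 + 12.5931/(1+0.107)^2 + 14.3562/(1+0.107)^3 + 151.1883/(1+0.107)^3 = 142.2867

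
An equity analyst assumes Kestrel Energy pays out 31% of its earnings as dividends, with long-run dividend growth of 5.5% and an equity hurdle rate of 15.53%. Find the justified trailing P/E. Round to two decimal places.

3.26

Justified trailing P/E = b(1+g)/(r−g) = 0.31×(1+0.055)/(0.1553−0.055) = 3.2607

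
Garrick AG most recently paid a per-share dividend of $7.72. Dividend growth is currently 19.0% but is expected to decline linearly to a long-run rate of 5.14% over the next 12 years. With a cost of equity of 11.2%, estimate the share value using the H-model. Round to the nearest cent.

H-model: P₀ = D₀[(1+g_L) + H(g_S−g_L)]/(r−g_L), with H = 12/2 = 6.
P₀ = 7.72 × [(1+0.0514) + 6×(0.19−0.0514)] / (0.112−0.0514)
   = 7.72 × 1.8830 / 0.0606 = 239.8805

$239.88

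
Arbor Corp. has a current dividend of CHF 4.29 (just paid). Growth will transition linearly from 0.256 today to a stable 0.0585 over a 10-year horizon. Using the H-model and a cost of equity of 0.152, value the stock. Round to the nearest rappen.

CHF 93.88

H-model: P₀ = D₀[(1+g_L) + H(g_S−g_L)]/(r−g_L), with H = 10/2 = 5.
P₀ = 4.29 × [(1+0.0585) + 5×(0.256−0.0585)] / (0.152−0.0585)
   = 4.29 × 2.0460 / 0.0935 = 93.8753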